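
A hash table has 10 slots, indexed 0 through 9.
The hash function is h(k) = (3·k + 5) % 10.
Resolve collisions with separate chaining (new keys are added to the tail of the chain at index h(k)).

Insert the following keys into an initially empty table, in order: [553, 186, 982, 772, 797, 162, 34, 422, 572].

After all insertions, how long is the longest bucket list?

553 → bucket 4
186 → bucket 3
982 → bucket 1
772 → bucket 1 (collision)
797 → bucket 6
162 → bucket 1 (collision)
34 → bucket 7
422 → bucket 1 (collision)
572 → bucket 1 (collision)
Final buckets:
0: —
1: 982 -> 772 -> 162 -> 422 -> 572
2: —
3: 186
4: 553
5: —
6: 797
7: 34
8: —
9: —

5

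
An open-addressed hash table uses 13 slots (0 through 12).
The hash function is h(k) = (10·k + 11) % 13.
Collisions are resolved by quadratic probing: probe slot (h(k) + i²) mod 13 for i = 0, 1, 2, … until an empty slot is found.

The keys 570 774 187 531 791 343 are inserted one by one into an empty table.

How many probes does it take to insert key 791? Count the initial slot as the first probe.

3

570: h=4 => slot 4
774: h=3 => slot 3
187: h=9 => slot 9
531: h=4, probe 4,5 => slot 5
791: h=4, probe 4,5,8 => slot 8
343: h=9, probe 9,10 => slot 10
Table: [-, -, -, 774, 570, 531, -, -, 791, 187, 343, -, -]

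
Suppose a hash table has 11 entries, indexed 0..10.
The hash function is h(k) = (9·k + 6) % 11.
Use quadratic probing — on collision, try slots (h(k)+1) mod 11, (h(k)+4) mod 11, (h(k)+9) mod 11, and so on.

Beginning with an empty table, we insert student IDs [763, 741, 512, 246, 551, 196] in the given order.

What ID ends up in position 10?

Insert 763: h=9, slot 9 empty => index 9.
Insert 741: h=9, slot 9 occupied => index 10.
Insert 512: h=5, slot 5 empty => index 5.
Insert 246: h=9, slots 9,10 occupied => index 2.
Insert 551: h=4, slot 4 empty => index 4.
Insert 196: h=10, slot 10 occupied => index 0.
Table: [196, -, 246, -, 551, 512, -, -, -, 763, 741]

741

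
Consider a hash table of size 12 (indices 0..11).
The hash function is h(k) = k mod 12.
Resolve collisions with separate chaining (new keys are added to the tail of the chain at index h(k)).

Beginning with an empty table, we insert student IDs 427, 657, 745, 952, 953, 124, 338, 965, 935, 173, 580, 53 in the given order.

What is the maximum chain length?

4

427 → bucket 7
657 → bucket 9
745 → bucket 1
952 → bucket 4
953 → bucket 5
124 → bucket 4 (collision)
338 → bucket 2
965 → bucket 5 (collision)
935 → bucket 11
173 → bucket 5 (collision)
580 → bucket 4 (collision)
53 → bucket 5 (collision)
Final buckets:
0: -
1: 745
2: 338
3: -
4: 952 -> 124 -> 580
5: 953 -> 965 -> 173 -> 53
6: -
7: 427
8: -
9: 657
10: -
11: 935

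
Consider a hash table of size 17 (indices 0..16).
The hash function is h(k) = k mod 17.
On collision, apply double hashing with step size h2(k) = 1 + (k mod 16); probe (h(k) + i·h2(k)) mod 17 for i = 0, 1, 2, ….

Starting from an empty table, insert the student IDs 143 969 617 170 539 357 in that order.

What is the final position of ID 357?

143: h=7 -> slot 7
969: h=0 -> slot 0
617: h=5 -> slot 5
170: h=0, h2=11, probe 0,11 -> slot 11
539: h=12 -> slot 12
357: h=0, h2=6, probe 0,6 -> slot 6
Table: [969, ∅, ∅, ∅, ∅, 617, 357, 143, ∅, ∅, ∅, 170, 539, ∅, ∅, ∅, ∅]

6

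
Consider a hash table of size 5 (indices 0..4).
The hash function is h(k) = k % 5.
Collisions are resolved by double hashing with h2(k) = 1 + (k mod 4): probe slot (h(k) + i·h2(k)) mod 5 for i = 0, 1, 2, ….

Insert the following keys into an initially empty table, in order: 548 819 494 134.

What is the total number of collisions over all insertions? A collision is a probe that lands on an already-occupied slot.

3

548: h=3 => slot 3
819: h=4 => slot 4
494: h=4, h2=3, probe 4,2 => slot 2
134: h=4, h2=3, probe 4,2,0 => slot 0
Table: [134, ∅, 494, 548, 819]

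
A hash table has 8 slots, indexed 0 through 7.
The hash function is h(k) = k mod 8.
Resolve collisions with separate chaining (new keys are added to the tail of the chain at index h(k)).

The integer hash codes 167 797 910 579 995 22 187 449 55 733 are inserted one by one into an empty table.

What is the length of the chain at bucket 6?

167 → bucket 7
797 → bucket 5
910 → bucket 6
579 → bucket 3
995 → bucket 3 (collision)
22 → bucket 6 (collision)
187 → bucket 3 (collision)
449 → bucket 1
55 → bucket 7 (collision)
733 → bucket 5 (collision)
Final buckets:
0: .
1: 449
2: .
3: 579 -> 995 -> 187
4: .
5: 797 -> 733
6: 910 -> 22
7: 167 -> 55

2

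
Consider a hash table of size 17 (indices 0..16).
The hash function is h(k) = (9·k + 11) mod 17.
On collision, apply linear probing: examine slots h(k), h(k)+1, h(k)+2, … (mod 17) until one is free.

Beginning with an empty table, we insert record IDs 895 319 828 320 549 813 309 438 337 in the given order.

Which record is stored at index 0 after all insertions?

828

895 hashes to 8; slot 8 is free → place at 8.
319 hashes to 9; slot 9 is free → place at 9.
828 hashes to 0; slot 0 is free → place at 0.
320 hashes to 1; slot 1 is free → place at 1.
549 hashes to 5; slot 5 is free → place at 5.
813 hashes to 1; 1 taken → place at 2.
309 hashes to 4; slot 4 is free → place at 4.
438 hashes to 9; 9 taken → place at 10.
337 hashes to 1; 1,2 taken → place at 3.
Table: [828, 320, 813, 337, 309, 549, -, -, 895, 319, 438, -, -, -, -, -, -]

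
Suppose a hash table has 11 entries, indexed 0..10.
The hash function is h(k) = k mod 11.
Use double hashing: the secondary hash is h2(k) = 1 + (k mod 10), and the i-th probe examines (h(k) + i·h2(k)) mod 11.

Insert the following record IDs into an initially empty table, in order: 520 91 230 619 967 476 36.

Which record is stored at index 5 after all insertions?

91

Insert 520: h=3, slot 3 empty => index 3.
Insert 91: h=3, h2=2, slot 3 occupied => index 5.
Insert 230: h=10, slot 10 empty => index 10.
Insert 619: h=3, h2=10, slot 3 occupied => index 2.
Insert 967: h=10, h2=8, slot 10 occupied => index 7.
Insert 476: h=3, h2=7, slots 3,10 occupied => index 6.
Insert 36: h=3, h2=7, slots 3,10,6,2 occupied => index 9.
Table: [∅, ∅, 619, 520, ∅, 91, 476, 967, ∅, 36, 230]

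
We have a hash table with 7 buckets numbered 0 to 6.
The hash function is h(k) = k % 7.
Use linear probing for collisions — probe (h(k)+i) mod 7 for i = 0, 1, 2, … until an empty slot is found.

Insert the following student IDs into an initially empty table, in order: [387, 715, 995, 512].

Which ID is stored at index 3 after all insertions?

387: h=2 -> slot 2
715: h=1 -> slot 1
995: h=1, probe 1,2,3 -> slot 3
512: h=1, probe 1,2,3,4 -> slot 4
Table: [_, 715, 387, 995, 512, _, _]

995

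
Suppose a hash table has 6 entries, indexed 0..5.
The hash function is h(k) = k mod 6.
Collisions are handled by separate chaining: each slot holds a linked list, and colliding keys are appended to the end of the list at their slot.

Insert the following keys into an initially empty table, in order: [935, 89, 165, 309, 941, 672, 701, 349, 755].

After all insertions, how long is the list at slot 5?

5

Insert 935: h=5, bucket 5 empty → new chain.
Insert 89: h=5, bucket 5 nonempty → append to chain.
Insert 165: h=3, bucket 3 empty → new chain.
Insert 309: h=3, bucket 3 nonempty → append to chain.
Insert 941: h=5, bucket 5 nonempty → append to chain.
Insert 672: h=0, bucket 0 empty → new chain.
Insert 701: h=5, bucket 5 nonempty → append to chain.
Insert 349: h=1, bucket 1 empty → new chain.
Insert 755: h=5, bucket 5 nonempty → append to chain.
Final buckets:
0: 672
1: 349
2: _
3: 165 -> 309
4: _
5: 935 -> 89 -> 941 -> 701 -> 755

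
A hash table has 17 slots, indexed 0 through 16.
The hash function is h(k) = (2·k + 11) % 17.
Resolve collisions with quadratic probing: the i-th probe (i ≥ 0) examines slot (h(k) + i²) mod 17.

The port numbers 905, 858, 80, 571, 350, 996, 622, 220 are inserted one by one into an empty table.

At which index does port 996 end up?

6

Insert 905: h=2, slot 2 empty -> index 2.
Insert 858: h=10, slot 10 empty -> index 10.
Insert 80: h=1, slot 1 empty -> index 1.
Insert 571: h=14, slot 14 empty -> index 14.
Insert 350: h=14, slot 14 occupied -> index 15.
Insert 996: h=14, slots 14,15,1 occupied -> index 6.
Insert 622: h=14, slots 14,15,1,6 occupied -> index 13.
Insert 220: h=9, slot 9 empty -> index 9.
Table: [_, 80, 905, _, _, _, 996, _, _, 220, 858, _, _, 622, 571, 350, _]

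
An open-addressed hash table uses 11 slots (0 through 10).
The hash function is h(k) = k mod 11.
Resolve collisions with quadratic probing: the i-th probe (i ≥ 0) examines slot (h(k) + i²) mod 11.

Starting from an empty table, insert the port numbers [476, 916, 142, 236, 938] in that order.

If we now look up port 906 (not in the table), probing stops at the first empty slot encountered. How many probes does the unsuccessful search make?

3

476 hashes to 3; slot 3 is free => place at 3.
916 hashes to 3; 3 taken => place at 4.
142 hashes to 10; slot 10 is free => place at 10.
236 hashes to 5; slot 5 is free => place at 5.
938 hashes to 3; 3,4 taken => place at 7.
Table: [., ., ., 476, 916, 236, ., 938, ., ., 142]
Lookup 906: h=4, probe 4,5,8 → slot 8 empty, not found.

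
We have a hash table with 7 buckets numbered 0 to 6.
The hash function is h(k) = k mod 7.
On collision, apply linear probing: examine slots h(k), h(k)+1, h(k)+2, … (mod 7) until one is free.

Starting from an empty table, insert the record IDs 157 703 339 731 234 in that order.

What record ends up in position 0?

234

157: h=3 -> slot 3
703: h=3, probe 3,4 -> slot 4
339: h=3, probe 3,4,5 -> slot 5
731: h=3, probe 3,4,5,6 -> slot 6
234: h=3, probe 3,4,5,6,0 -> slot 0
Table: [234, _, _, 157, 703, 339, 731]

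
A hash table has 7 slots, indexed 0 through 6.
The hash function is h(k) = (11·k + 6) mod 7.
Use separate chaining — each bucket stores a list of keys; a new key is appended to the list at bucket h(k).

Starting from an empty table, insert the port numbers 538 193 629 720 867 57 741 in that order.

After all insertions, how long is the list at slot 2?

5

538 → bucket 2
193 → bucket 1
629 → bucket 2 (collision)
720 → bucket 2 (collision)
867 → bucket 2 (collision)
57 → bucket 3
741 → bucket 2 (collision)
Final buckets:
0: -
1: 193
2: 538 -> 629 -> 720 -> 867 -> 741
3: 57
4: -
5: -
6: -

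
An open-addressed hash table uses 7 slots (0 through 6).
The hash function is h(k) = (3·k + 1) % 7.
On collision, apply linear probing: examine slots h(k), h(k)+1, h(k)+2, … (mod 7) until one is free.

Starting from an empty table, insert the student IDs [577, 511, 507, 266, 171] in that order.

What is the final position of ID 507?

577 hashes to 3; slot 3 is free => place at 3.
511 hashes to 1; slot 1 is free => place at 1.
507 hashes to 3; 3 taken => place at 4.
266 hashes to 1; 1 taken => place at 2.
171 hashes to 3; 3,4 taken => place at 5.
Table: [—, 511, 266, 577, 507, 171, —]

4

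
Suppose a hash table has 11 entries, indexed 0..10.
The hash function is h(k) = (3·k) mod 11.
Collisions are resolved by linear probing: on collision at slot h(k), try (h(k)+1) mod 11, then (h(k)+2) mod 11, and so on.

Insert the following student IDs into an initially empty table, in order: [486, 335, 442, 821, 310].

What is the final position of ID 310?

8

486: h=6 => slot 6
335: h=4 => slot 4
442: h=6, probe 6,7 => slot 7
821: h=10 => slot 10
310: h=6, probe 6,7,8 => slot 8
Table: [-, -, -, -, 335, -, 486, 442, 310, -, 821]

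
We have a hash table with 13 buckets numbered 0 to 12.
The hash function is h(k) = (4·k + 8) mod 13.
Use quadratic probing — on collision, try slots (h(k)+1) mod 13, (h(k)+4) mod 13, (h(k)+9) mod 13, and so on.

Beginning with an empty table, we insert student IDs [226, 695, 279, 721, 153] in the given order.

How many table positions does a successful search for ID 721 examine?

226: h=2 -> slot 2
695: h=6 -> slot 6
279: h=6, probe 6,7 -> slot 7
721: h=6, probe 6,7,10 -> slot 10
153: h=9 -> slot 9
Table: [-, -, 226, -, -, -, 695, 279, -, 153, 721, -, -]
Lookup 721: h=6, probe 6,7,10 → found at 10.

3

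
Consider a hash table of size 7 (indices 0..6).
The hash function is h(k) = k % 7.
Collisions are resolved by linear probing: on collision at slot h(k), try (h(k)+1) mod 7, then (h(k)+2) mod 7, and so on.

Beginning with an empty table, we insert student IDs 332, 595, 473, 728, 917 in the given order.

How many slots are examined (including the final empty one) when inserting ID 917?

3

332 hashes to 3; slot 3 is free -> place at 3.
595 hashes to 0; slot 0 is free -> place at 0.
473 hashes to 4; slot 4 is free -> place at 4.
728 hashes to 0; 0 taken -> place at 1.
917 hashes to 0; 0,1 taken -> place at 2.
Table: [595, 728, 917, 332, 473, ∅, ∅]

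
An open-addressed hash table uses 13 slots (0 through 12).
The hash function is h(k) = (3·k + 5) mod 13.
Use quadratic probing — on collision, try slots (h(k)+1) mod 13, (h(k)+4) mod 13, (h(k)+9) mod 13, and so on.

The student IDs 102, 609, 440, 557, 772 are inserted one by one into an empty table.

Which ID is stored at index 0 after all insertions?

609

102 hashes to 12; slot 12 is free => place at 12.
609 hashes to 12; 12 taken => place at 0.
440 hashes to 12; 12,0 taken => place at 3.
557 hashes to 12; 12,0,3 taken => place at 8.
772 hashes to 7; slot 7 is free => place at 7.
Table: [609, -, -, 440, -, -, -, 772, 557, -, -, -, 102]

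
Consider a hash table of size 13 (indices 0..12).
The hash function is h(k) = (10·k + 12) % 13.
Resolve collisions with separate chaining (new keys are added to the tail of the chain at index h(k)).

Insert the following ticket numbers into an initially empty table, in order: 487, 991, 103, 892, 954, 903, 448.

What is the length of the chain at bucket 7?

3

Insert 487: h=7, bucket 7 empty -> new chain.
Insert 991: h=3, bucket 3 empty -> new chain.
Insert 103: h=2, bucket 2 empty -> new chain.
Insert 892: h=1, bucket 1 empty -> new chain.
Insert 954: h=10, bucket 10 empty -> new chain.
Insert 903: h=7, bucket 7 nonempty -> append to chain.
Insert 448: h=7, bucket 7 nonempty -> append to chain.
Final buckets:
0: ∅
1: 892
2: 103
3: 991
4: ∅
5: ∅
6: ∅
7: 487 -> 903 -> 448
8: ∅
9: ∅
10: 954
11: ∅
12: ∅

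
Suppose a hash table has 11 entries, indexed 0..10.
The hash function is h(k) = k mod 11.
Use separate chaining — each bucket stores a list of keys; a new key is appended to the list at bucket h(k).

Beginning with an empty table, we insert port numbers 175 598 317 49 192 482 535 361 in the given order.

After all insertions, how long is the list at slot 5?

Insert 175: h=10, bucket 10 empty → new chain.
Insert 598: h=4, bucket 4 empty → new chain.
Insert 317: h=9, bucket 9 empty → new chain.
Insert 49: h=5, bucket 5 empty → new chain.
Insert 192: h=5, bucket 5 nonempty → append to chain.
Insert 482: h=9, bucket 9 nonempty → append to chain.
Insert 535: h=7, bucket 7 empty → new chain.
Insert 361: h=9, bucket 9 nonempty → append to chain.
Final buckets:
0: —
1: —
2: —
3: —
4: 598
5: 49 -> 192
6: —
7: 535
8: —
9: 317 -> 482 -> 361
10: 175

2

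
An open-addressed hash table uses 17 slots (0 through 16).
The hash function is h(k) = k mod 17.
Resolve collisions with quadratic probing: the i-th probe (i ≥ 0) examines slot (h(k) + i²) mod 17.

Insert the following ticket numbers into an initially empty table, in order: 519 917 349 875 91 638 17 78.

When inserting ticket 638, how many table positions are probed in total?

519 hashes to 9; slot 9 is free -> place at 9.
917 hashes to 16; slot 16 is free -> place at 16.
349 hashes to 9; 9 taken -> place at 10.
875 hashes to 8; slot 8 is free -> place at 8.
91 hashes to 6; slot 6 is free -> place at 6.
638 hashes to 9; 9,10 taken -> place at 13.
17 hashes to 0; slot 0 is free -> place at 0.
78 hashes to 10; 10 taken -> place at 11.
Table: [17, _, _, _, _, _, 91, _, 875, 519, 349, 78, _, 638, _, _, 917]

3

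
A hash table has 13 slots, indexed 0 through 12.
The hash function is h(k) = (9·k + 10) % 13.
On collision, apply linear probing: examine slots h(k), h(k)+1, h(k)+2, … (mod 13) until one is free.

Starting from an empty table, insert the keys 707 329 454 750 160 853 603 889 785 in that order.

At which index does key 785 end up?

707: h=3 → slot 3
329: h=7 → slot 7
454: h=1 → slot 1
750: h=0 → slot 0
160: h=7, probe 7,8 → slot 8
853: h=4 → slot 4
603: h=3, probe 3,4,5 → slot 5
889: h=3, probe 3,4,5,6 → slot 6
785: h=3, probe 3,4,5,6,7,8,9 → slot 9
Table: [750, 454, _, 707, 853, 603, 889, 329, 160, 785, _, _, _]

9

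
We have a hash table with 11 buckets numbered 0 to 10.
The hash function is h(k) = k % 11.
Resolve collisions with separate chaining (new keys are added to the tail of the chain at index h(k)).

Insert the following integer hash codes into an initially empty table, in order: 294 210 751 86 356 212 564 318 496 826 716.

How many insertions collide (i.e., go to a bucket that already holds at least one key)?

5

294 -> bucket 8
210 -> bucket 1
751 -> bucket 3
86 -> bucket 9
356 -> bucket 4
212 -> bucket 3 (collision)
564 -> bucket 3 (collision)
318 -> bucket 10
496 -> bucket 1 (collision)
826 -> bucket 1 (collision)
716 -> bucket 1 (collision)
Final buckets:
0: _
1: 210 -> 496 -> 826 -> 716
2: _
3: 751 -> 212 -> 564
4: 356
5: _
6: _
7: _
8: 294
9: 86
10: 318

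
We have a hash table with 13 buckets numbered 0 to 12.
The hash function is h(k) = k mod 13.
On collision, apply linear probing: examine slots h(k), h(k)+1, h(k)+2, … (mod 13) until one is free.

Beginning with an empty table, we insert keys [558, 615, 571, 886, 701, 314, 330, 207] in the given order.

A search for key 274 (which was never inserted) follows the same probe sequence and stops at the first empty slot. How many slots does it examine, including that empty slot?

558: h=12 -> slot 12
615: h=4 -> slot 4
571: h=12, probe 12,0 -> slot 0
886: h=2 -> slot 2
701: h=12, probe 12,0,1 -> slot 1
314: h=2, probe 2,3 -> slot 3
330: h=5 -> slot 5
207: h=12, probe 12,0,1,2,3,4,5,6 -> slot 6
Table: [571, 701, 886, 314, 615, 330, 207, —, —, —, —, —, 558]
Lookup 274: h=1, probe 1,2,3,4,5,6,7 → slot 7 empty, not found.

7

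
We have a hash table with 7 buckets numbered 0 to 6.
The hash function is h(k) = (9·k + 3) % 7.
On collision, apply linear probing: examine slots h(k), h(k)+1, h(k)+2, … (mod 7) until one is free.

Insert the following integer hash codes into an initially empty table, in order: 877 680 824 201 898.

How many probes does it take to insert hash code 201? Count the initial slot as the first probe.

3

Insert 877: h=0, slot 0 empty -> index 0.
Insert 680: h=5, slot 5 empty -> index 5.
Insert 824: h=6, slot 6 empty -> index 6.
Insert 201: h=6, slots 6,0 occupied -> index 1.
Insert 898: h=0, slots 0,1 occupied -> index 2.
Table: [877, 201, 898, —, —, 680, 824]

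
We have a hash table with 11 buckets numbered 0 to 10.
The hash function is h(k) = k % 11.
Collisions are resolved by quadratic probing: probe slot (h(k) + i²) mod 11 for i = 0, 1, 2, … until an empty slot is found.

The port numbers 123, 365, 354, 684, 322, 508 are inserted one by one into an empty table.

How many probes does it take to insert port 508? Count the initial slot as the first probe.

5

Insert 123: h=2, slot 2 empty -> index 2.
Insert 365: h=2, slot 2 occupied -> index 3.
Insert 354: h=2, slots 2,3 occupied -> index 6.
Insert 684: h=2, slots 2,3,6 occupied -> index 0.
Insert 322: h=3, slot 3 occupied -> index 4.
Insert 508: h=2, slots 2,3,6,0 occupied -> index 7.
Table: [684, ∅, 123, 365, 322, ∅, 354, 508, ∅, ∅, ∅]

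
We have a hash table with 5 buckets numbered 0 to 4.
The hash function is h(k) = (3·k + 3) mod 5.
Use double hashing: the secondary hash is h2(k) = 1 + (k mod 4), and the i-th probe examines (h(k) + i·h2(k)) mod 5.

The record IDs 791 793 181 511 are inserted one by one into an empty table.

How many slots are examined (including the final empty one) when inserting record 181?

2

791 hashes to 1; slot 1 is free => place at 1.
793 hashes to 2; slot 2 is free => place at 2.
181 hashes to 1, h2=2; 1 taken => place at 3.
511 hashes to 1, h2=4; 1 taken => place at 0.
Table: [511, 791, 793, 181, —]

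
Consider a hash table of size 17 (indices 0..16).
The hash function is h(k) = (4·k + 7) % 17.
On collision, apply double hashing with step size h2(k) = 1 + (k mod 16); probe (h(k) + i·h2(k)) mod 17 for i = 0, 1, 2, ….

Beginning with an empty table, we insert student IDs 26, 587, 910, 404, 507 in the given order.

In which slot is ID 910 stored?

26 hashes to 9; slot 9 is free -> place at 9.
587 hashes to 9, h2=12; 9 taken -> place at 4.
910 hashes to 9, h2=15; 9 taken -> place at 7.
404 hashes to 8; slot 8 is free -> place at 8.
507 hashes to 12; slot 12 is free -> place at 12.
Table: [∅, ∅, ∅, ∅, 587, ∅, ∅, 910, 404, 26, ∅, ∅, 507, ∅, ∅, ∅, ∅]

7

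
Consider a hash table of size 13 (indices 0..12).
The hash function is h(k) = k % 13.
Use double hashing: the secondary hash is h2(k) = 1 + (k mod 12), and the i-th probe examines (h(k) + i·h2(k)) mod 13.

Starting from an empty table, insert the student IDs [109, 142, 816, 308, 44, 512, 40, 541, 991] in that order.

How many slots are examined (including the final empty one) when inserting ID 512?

109 hashes to 5; slot 5 is free -> place at 5.
142 hashes to 12; slot 12 is free -> place at 12.
816 hashes to 10; slot 10 is free -> place at 10.
308 hashes to 9; slot 9 is free -> place at 9.
44 hashes to 5, h2=9; 5 taken -> place at 1.
512 hashes to 5, h2=9; 5,1,10 taken -> place at 6.
40 hashes to 1, h2=5; 1,6 taken -> place at 11.
541 hashes to 8; slot 8 is free -> place at 8.
991 hashes to 3; slot 3 is free -> place at 3.
Table: [-, 44, -, 991, -, 109, 512, -, 541, 308, 816, 40, 142]

4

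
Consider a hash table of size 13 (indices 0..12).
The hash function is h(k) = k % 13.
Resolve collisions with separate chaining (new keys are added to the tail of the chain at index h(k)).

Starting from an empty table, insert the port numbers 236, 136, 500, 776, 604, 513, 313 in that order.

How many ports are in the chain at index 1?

1

Insert 236: h=2, bucket 2 empty → new chain.
Insert 136: h=6, bucket 6 empty → new chain.
Insert 500: h=6, bucket 6 nonempty → append to chain.
Insert 776: h=9, bucket 9 empty → new chain.
Insert 604: h=6, bucket 6 nonempty → append to chain.
Insert 513: h=6, bucket 6 nonempty → append to chain.
Insert 313: h=1, bucket 1 empty → new chain.
Final buckets:
0: _
1: 313
2: 236
3: _
4: _
5: _
6: 136 -> 500 -> 604 -> 513
7: _
8: _
9: 776
10: _
11: _
12: _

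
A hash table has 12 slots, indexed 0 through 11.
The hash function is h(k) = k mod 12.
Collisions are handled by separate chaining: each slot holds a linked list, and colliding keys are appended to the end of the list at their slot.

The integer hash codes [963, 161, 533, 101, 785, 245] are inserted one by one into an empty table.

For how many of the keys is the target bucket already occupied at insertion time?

963 → bucket 3
161 → bucket 5
533 → bucket 5 (collision)
101 → bucket 5 (collision)
785 → bucket 5 (collision)
245 → bucket 5 (collision)
Final buckets:
0: -
1: -
2: -
3: 963
4: -
5: 161 -> 533 -> 101 -> 785 -> 245
6: -
7: -
8: -
9: -
10: -
11: -

4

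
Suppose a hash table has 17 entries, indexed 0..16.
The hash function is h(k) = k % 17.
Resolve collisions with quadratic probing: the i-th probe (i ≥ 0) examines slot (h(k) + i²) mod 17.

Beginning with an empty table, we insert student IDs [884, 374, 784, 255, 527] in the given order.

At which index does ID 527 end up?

9

884 hashes to 0; slot 0 is free => place at 0.
374 hashes to 0; 0 taken => place at 1.
784 hashes to 2; slot 2 is free => place at 2.
255 hashes to 0; 0,1 taken => place at 4.
527 hashes to 0; 0,1,4 taken => place at 9.
Table: [884, 374, 784, ∅, 255, ∅, ∅, ∅, ∅, 527, ∅, ∅, ∅, ∅, ∅, ∅, ∅]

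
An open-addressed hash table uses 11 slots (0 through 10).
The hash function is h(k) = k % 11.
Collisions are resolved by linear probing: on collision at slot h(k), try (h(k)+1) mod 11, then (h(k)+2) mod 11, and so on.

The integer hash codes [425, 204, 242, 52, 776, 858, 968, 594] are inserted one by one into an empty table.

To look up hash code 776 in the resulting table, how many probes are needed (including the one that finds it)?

Insert 425: h=7, slot 7 empty -> index 7.
Insert 204: h=6, slot 6 empty -> index 6.
Insert 242: h=0, slot 0 empty -> index 0.
Insert 52: h=8, slot 8 empty -> index 8.
Insert 776: h=6, slots 6,7,8 occupied -> index 9.
Insert 858: h=0, slot 0 occupied -> index 1.
Insert 968: h=0, slots 0,1 occupied -> index 2.
Insert 594: h=0, slots 0,1,2 occupied -> index 3.
Table: [242, 858, 968, 594, _, _, 204, 425, 52, 776, _]
Lookup 776: h=6, probe 6,7,8,9 → found at 9.

4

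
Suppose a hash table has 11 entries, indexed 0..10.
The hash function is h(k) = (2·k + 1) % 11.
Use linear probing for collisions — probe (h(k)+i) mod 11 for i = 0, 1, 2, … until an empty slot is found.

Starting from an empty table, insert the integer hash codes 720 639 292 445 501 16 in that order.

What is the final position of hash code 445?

1

720: h=0 → slot 0
639: h=3 → slot 3
292: h=2 → slot 2
445: h=0, probe 0,1 → slot 1
501: h=2, probe 2,3,4 → slot 4
16: h=0, probe 0,1,2,3,4,5 → slot 5
Table: [720, 445, 292, 639, 501, 16, ∅, ∅, ∅, ∅, ∅]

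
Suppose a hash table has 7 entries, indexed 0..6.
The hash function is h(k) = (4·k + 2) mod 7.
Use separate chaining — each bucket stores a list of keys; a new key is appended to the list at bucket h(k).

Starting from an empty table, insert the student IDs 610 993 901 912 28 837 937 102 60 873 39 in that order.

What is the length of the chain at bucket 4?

4

610 → bucket 6
993 → bucket 5
901 → bucket 1
912 → bucket 3
28 → bucket 2
837 → bucket 4
937 → bucket 5 (collision)
102 → bucket 4 (collision)
60 → bucket 4 (collision)
873 → bucket 1 (collision)
39 → bucket 4 (collision)
Final buckets:
0: .
1: 901 -> 873
2: 28
3: 912
4: 837 -> 102 -> 60 -> 39
5: 993 -> 937
6: 610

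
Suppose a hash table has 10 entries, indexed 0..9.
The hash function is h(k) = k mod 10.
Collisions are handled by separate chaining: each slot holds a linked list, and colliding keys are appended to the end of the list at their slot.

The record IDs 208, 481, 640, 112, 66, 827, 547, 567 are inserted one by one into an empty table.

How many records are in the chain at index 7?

208 → bucket 8
481 → bucket 1
640 → bucket 0
112 → bucket 2
66 → bucket 6
827 → bucket 7
547 → bucket 7 (collision)
567 → bucket 7 (collision)
Final buckets:
0: 640
1: 481
2: 112
3: _
4: _
5: _
6: 66
7: 827 -> 547 -> 567
8: 208
9: _

3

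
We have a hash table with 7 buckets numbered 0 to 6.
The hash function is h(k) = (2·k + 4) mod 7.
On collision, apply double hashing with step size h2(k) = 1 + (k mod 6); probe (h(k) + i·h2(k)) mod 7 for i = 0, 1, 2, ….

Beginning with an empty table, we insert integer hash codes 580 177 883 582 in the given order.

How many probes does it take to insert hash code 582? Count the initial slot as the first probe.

580 hashes to 2; slot 2 is free => place at 2.
177 hashes to 1; slot 1 is free => place at 1.
883 hashes to 6; slot 6 is free => place at 6.
582 hashes to 6, h2=1; 6 taken => place at 0.
Table: [582, 177, 580, —, —, —, 883]

2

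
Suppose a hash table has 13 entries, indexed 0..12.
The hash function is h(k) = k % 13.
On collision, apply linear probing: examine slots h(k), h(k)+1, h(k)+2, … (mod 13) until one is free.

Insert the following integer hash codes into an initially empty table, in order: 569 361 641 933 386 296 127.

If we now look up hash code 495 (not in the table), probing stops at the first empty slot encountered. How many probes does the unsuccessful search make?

Insert 569: h=10, slot 10 empty → index 10.
Insert 361: h=10, slot 10 occupied → index 11.
Insert 641: h=4, slot 4 empty → index 4.
Insert 933: h=10, slots 10,11 occupied → index 12.
Insert 386: h=9, slot 9 empty → index 9.
Insert 296: h=10, slots 10,11,12 occupied → index 0.
Insert 127: h=10, slots 10,11,12,0 occupied → index 1.
Table: [296, 127, ∅, ∅, 641, ∅, ∅, ∅, ∅, 386, 569, 361, 933]
Lookup 495: h=1, probe 1,2 → slot 2 empty, not found.

2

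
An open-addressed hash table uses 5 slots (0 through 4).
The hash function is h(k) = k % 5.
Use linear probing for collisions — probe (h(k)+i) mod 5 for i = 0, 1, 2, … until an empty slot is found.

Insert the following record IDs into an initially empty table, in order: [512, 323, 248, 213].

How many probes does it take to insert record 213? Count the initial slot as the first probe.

512: h=2 => slot 2
323: h=3 => slot 3
248: h=3, probe 3,4 => slot 4
213: h=3, probe 3,4,0 => slot 0
Table: [213, ∅, 512, 323, 248]

3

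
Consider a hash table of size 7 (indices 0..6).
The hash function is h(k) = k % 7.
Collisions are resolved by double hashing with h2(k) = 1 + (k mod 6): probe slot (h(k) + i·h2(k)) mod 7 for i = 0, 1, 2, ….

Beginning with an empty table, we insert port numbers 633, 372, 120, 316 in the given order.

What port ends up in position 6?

316

Insert 633: h=3, slot 3 empty => index 3.
Insert 372: h=1, slot 1 empty => index 1.
Insert 120: h=1, h2=1, slot 1 occupied => index 2.
Insert 316: h=1, h2=5, slot 1 occupied => index 6.
Table: [-, 372, 120, 633, -, -, 316]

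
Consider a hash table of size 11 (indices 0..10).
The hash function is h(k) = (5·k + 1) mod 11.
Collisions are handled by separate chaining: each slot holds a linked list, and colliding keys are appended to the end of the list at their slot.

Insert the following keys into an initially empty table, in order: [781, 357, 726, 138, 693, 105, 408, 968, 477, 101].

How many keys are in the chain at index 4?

1

781 -> bucket 1
357 -> bucket 4
726 -> bucket 1 (collision)
138 -> bucket 9
693 -> bucket 1 (collision)
105 -> bucket 9 (collision)
408 -> bucket 6
968 -> bucket 1 (collision)
477 -> bucket 10
101 -> bucket 0
Final buckets:
0: 101
1: 781 -> 726 -> 693 -> 968
2: _
3: _
4: 357
5: _
6: 408
7: _
8: _
9: 138 -> 105
10: 477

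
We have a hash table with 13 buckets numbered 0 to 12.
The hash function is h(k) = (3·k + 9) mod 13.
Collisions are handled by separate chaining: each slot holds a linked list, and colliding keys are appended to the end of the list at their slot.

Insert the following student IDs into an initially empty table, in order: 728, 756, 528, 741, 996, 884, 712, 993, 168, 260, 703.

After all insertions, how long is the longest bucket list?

Insert 728: h=9, bucket 9 empty → new chain.
Insert 756: h=2, bucket 2 empty → new chain.
Insert 528: h=7, bucket 7 empty → new chain.
Insert 741: h=9, bucket 9 nonempty → append to chain.
Insert 996: h=7, bucket 7 nonempty → append to chain.
Insert 884: h=9, bucket 9 nonempty → append to chain.
Insert 712: h=0, bucket 0 empty → new chain.
Insert 993: h=11, bucket 11 empty → new chain.
Insert 168: h=6, bucket 6 empty → new chain.
Insert 260: h=9, bucket 9 nonempty → append to chain.
Insert 703: h=12, bucket 12 empty → new chain.
Final buckets:
0: 712
1: .
2: 756
3: .
4: .
5: .
6: 168
7: 528 -> 996
8: .
9: 728 -> 741 -> 884 -> 260
10: .
11: 993
12: 703

4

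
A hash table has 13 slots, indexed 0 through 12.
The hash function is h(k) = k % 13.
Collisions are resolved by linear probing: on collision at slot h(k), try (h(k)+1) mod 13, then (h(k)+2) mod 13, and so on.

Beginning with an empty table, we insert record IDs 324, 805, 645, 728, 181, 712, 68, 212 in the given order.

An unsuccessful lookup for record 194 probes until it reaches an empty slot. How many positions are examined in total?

7

324: h=12 => slot 12
805: h=12, probe 12,0 => slot 0
645: h=8 => slot 8
728: h=0, probe 0,1 => slot 1
181: h=12, probe 12,0,1,2 => slot 2
712: h=10 => slot 10
68: h=3 => slot 3
212: h=4 => slot 4
Table: [805, 728, 181, 68, 212, ∅, ∅, ∅, 645, ∅, 712, ∅, 324]
Lookup 194: h=12, probe 12,0,1,2,3,4,5 → slot 5 empty, not found.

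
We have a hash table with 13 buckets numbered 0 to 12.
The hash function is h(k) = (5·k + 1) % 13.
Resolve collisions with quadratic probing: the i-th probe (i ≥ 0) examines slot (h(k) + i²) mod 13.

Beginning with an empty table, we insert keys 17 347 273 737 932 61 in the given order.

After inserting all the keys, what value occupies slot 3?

932

17: h=8 => slot 8
347: h=7 => slot 7
273: h=1 => slot 1
737: h=7, probe 7,8,11 => slot 11
932: h=7, probe 7,8,11,3 => slot 3
61: h=7, probe 7,8,11,3,10 => slot 10
Table: [-, 273, -, 932, -, -, -, 347, 17, -, 61, 737, -]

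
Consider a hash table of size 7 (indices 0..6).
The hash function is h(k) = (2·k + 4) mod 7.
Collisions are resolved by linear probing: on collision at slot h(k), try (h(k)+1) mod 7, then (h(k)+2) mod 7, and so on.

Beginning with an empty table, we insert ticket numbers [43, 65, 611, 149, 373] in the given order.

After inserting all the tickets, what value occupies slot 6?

43

43: h=6 → slot 6
65: h=1 → slot 1
611: h=1, probe 1,2 → slot 2
149: h=1, probe 1,2,3 → slot 3
373: h=1, probe 1,2,3,4 → slot 4
Table: [-, 65, 611, 149, 373, -, 43]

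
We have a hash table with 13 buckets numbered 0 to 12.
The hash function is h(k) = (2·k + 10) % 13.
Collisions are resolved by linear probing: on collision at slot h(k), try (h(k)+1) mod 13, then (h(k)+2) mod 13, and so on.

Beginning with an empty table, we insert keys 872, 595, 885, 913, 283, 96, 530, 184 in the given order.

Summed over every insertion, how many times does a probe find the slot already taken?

4

872: h=12 => slot 12
595: h=4 => slot 4
885: h=12, probe 12,0 => slot 0
913: h=3 => slot 3
283: h=4, probe 4,5 => slot 5
96: h=7 => slot 7
530: h=4, probe 4,5,6 => slot 6
184: h=1 => slot 1
Table: [885, 184, _, 913, 595, 283, 530, 96, _, _, _, _, 872]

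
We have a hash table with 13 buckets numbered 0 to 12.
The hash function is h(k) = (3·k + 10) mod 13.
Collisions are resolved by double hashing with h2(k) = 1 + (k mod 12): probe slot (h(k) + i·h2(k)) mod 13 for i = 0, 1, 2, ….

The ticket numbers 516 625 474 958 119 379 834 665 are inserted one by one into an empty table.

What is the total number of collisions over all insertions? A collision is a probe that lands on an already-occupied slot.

7

Insert 516: h=11, slot 11 empty -> index 11.
Insert 625: h=0, slot 0 empty -> index 0.
Insert 474: h=2, slot 2 empty -> index 2.
Insert 958: h=11, h2=11, slot 11 occupied -> index 9.
Insert 119: h=3, slot 3 empty -> index 3.
Insert 379: h=3, h2=8, slots 3,11 occupied -> index 6.
Insert 834: h=3, h2=7, slot 3 occupied -> index 10.
Insert 665: h=3, h2=6, slots 3,9,2 occupied -> index 8.
Table: [625, -, 474, 119, -, -, 379, -, 665, 958, 834, 516, -]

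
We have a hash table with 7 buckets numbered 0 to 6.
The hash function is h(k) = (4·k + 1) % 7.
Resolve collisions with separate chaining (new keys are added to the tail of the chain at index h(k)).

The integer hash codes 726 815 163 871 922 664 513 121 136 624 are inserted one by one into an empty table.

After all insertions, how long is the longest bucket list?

726 → bucket 0
815 → bucket 6
163 → bucket 2
871 → bucket 6 (collision)
922 → bucket 0 (collision)
664 → bucket 4
513 → bucket 2 (collision)
121 → bucket 2 (collision)
136 → bucket 6 (collision)
624 → bucket 5
Final buckets:
0: 726 -> 922
1: ∅
2: 163 -> 513 -> 121
3: ∅
4: 664
5: 624
6: 815 -> 871 -> 136

3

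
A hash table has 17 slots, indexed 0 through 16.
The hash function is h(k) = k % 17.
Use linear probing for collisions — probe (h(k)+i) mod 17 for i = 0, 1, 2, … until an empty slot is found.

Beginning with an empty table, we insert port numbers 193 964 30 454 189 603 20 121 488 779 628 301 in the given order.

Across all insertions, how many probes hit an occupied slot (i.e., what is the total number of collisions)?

193 hashes to 6; slot 6 is free -> place at 6.
964 hashes to 12; slot 12 is free -> place at 12.
30 hashes to 13; slot 13 is free -> place at 13.
454 hashes to 12; 12,13 taken -> place at 14.
189 hashes to 2; slot 2 is free -> place at 2.
603 hashes to 8; slot 8 is free -> place at 8.
20 hashes to 3; slot 3 is free -> place at 3.
121 hashes to 2; 2,3 taken -> place at 4.
488 hashes to 12; 12,13,14 taken -> place at 15.
779 hashes to 14; 14,15 taken -> place at 16.
628 hashes to 16; 16 taken -> place at 0.
301 hashes to 12; 12,13,14,15,16,0 taken -> place at 1.
Table: [628, 301, 189, 20, 121, ∅, 193, ∅, 603, ∅, ∅, ∅, 964, 30, 454, 488, 779]

16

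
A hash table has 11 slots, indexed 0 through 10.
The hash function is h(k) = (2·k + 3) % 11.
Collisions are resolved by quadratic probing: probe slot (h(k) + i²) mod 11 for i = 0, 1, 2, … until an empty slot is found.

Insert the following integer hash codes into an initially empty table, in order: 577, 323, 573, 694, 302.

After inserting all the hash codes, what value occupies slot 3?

302

Insert 577: h=2, slot 2 empty -> index 2.
Insert 323: h=0, slot 0 empty -> index 0.
Insert 573: h=5, slot 5 empty -> index 5.
Insert 694: h=5, slot 5 occupied -> index 6.
Insert 302: h=2, slot 2 occupied -> index 3.
Table: [323, _, 577, 302, _, 573, 694, _, _, _, _]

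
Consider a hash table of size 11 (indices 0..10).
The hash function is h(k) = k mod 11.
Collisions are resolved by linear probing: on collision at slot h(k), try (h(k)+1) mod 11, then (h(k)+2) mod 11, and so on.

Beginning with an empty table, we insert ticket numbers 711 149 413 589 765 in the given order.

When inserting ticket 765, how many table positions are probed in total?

711: h=7 → slot 7
149: h=6 → slot 6
413: h=6, probe 6,7,8 → slot 8
589: h=6, probe 6,7,8,9 → slot 9
765: h=6, probe 6,7,8,9,10 → slot 10
Table: [-, -, -, -, -, -, 149, 711, 413, 589, 765]

5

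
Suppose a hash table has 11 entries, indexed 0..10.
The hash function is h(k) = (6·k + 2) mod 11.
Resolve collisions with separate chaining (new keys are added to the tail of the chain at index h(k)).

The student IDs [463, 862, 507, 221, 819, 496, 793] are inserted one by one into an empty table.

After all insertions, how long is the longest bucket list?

5

463 → bucket 8
862 → bucket 4
507 → bucket 8 (collision)
221 → bucket 8 (collision)
819 → bucket 10
496 → bucket 8 (collision)
793 → bucket 8 (collision)
Final buckets:
0: —
1: —
2: —
3: —
4: 862
5: —
6: —
7: —
8: 463 -> 507 -> 221 -> 496 -> 793
9: —
10: 819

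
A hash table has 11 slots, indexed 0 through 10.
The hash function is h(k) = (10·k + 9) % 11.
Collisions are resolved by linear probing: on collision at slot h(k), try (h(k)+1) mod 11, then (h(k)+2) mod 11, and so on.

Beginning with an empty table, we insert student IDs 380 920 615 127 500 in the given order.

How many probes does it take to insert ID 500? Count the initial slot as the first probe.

Insert 380: h=3, slot 3 empty -> index 3.
Insert 920: h=2, slot 2 empty -> index 2.
Insert 615: h=10, slot 10 empty -> index 10.
Insert 127: h=3, slot 3 occupied -> index 4.
Insert 500: h=4, slot 4 occupied -> index 5.
Table: [-, -, 920, 380, 127, 500, -, -, -, -, 615]

2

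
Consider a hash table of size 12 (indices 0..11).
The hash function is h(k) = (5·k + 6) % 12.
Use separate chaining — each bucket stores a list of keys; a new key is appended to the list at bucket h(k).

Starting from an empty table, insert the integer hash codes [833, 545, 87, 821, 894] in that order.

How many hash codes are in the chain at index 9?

1

833 -> bucket 7
545 -> bucket 7 (collision)
87 -> bucket 9
821 -> bucket 7 (collision)
894 -> bucket 0
Final buckets:
0: 894
1: -
2: -
3: -
4: -
5: -
6: -
7: 833 -> 545 -> 821
8: -
9: 87
10: -
11: -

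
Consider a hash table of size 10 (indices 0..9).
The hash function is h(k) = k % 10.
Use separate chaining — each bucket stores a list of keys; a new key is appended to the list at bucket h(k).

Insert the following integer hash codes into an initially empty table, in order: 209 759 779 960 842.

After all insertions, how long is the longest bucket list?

3

Insert 209: h=9, bucket 9 empty → new chain.
Insert 759: h=9, bucket 9 nonempty → append to chain.
Insert 779: h=9, bucket 9 nonempty → append to chain.
Insert 960: h=0, bucket 0 empty → new chain.
Insert 842: h=2, bucket 2 empty → new chain.
Final buckets:
0: 960
1: ∅
2: 842
3: ∅
4: ∅
5: ∅
6: ∅
7: ∅
8: ∅
9: 209 -> 759 -> 779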